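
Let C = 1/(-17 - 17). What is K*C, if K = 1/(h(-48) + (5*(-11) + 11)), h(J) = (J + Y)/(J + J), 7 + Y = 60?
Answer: 48/71893 ≈ 0.00066766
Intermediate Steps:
Y = 53 (Y = -7 + 60 = 53)
C = -1/34 (C = 1/(-34) = -1/34 ≈ -0.029412)
h(J) = (53 + J)/(2*J) (h(J) = (J + 53)/(J + J) = (53 + J)/((2*J)) = (53 + J)*(1/(2*J)) = (53 + J)/(2*J))
K = -96/4229 (K = 1/((½)*(53 - 48)/(-48) + (5*(-11) + 11)) = 1/((½)*(-1/48)*5 + (-55 + 11)) = 1/(-5/96 - 44) = 1/(-4229/96) = -96/4229 ≈ -0.022700)
K*C = -96/4229*(-1/34) = 48/71893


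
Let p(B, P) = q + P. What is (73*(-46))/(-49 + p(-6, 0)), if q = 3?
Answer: 73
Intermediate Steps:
p(B, P) = 3 + P
(73*(-46))/(-49 + p(-6, 0)) = (73*(-46))/(-49 + (3 + 0)) = -3358/(-49 + 3) = -3358/(-46) = -3358*(-1/46) = 73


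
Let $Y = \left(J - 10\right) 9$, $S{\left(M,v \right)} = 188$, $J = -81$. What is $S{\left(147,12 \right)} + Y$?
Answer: $-631$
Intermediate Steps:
$Y = -819$ ($Y = \left(-81 - 10\right) 9 = \left(-91\right) 9 = -819$)
$S{\left(147,12 \right)} + Y = 188 - 819 = -631$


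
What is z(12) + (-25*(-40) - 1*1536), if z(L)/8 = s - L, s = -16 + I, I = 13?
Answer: -656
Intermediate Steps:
s = -3 (s = -16 + 13 = -3)
z(L) = -24 - 8*L (z(L) = 8*(-3 - L) = -24 - 8*L)
z(12) + (-25*(-40) - 1*1536) = (-24 - 8*12) + (-25*(-40) - 1*1536) = (-24 - 96) + (1000 - 1536) = -120 - 536 = -656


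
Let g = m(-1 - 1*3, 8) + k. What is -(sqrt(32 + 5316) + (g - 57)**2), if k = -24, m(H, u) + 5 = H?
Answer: -8100 - 2*sqrt(1337) ≈ -8173.1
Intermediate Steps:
m(H, u) = -5 + H
g = -33 (g = (-5 + (-1 - 1*3)) - 24 = (-5 + (-1 - 3)) - 24 = (-5 - 4) - 24 = -9 - 24 = -33)
-(sqrt(32 + 5316) + (g - 57)**2) = -(sqrt(32 + 5316) + (-33 - 57)**2) = -(sqrt(5348) + (-90)**2) = -(2*sqrt(1337) + 8100) = -(8100 + 2*sqrt(1337)) = -8100 - 2*sqrt(1337)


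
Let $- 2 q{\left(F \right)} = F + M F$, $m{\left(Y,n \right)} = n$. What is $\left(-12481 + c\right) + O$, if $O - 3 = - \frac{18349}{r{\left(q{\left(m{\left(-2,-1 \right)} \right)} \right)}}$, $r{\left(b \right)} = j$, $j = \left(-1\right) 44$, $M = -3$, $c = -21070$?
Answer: $- \frac{1457763}{44} \approx -33131.0$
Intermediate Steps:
$q{\left(F \right)} = F$ ($q{\left(F \right)} = - \frac{F - 3 F}{2} = - \frac{\left(-2\right) F}{2} = F$)
$j = -44$
$r{\left(b \right)} = -44$
$O = \frac{18481}{44}$ ($O = 3 - \frac{18349}{-44} = 3 - - \frac{18349}{44} = 3 + \frac{18349}{44} = \frac{18481}{44} \approx 420.02$)
$\left(-12481 + c\right) + O = \left(-12481 - 21070\right) + \frac{18481}{44} = -33551 + \frac{18481}{44} = - \frac{1457763}{44}$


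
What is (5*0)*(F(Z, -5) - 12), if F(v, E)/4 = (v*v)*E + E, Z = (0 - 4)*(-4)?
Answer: 0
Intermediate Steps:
Z = 16 (Z = -4*(-4) = 16)
F(v, E) = 4*E + 4*E*v² (F(v, E) = 4*((v*v)*E + E) = 4*(v²*E + E) = 4*(E*v² + E) = 4*(E + E*v²) = 4*E + 4*E*v²)
(5*0)*(F(Z, -5) - 12) = (5*0)*(4*(-5)*(1 + 16²) - 12) = 0*(4*(-5)*(1 + 256) - 12) = 0*(4*(-5)*257 - 12) = 0*(-5140 - 12) = 0*(-5152) = 0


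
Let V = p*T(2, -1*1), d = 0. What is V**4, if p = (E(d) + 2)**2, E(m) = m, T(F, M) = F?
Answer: 4096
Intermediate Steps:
p = 4 (p = (0 + 2)**2 = 2**2 = 4)
V = 8 (V = 4*2 = 8)
V**4 = 8**4 = 4096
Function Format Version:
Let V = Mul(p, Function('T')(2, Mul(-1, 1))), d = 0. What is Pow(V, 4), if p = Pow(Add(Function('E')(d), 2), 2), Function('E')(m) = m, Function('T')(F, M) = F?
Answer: 4096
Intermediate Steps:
p = 4 (p = Pow(Add(0, 2), 2) = Pow(2, 2) = 4)
V = 8 (V = Mul(4, 2) = 8)
Pow(V, 4) = Pow(8, 4) = 4096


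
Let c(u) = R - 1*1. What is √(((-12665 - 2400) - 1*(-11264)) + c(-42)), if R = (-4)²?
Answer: I*√3786 ≈ 61.53*I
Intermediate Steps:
R = 16
c(u) = 15 (c(u) = 16 - 1*1 = 16 - 1 = 15)
√(((-12665 - 2400) - 1*(-11264)) + c(-42)) = √(((-12665 - 2400) - 1*(-11264)) + 15) = √((-15065 + 11264) + 15) = √(-3801 + 15) = √(-3786) = I*√3786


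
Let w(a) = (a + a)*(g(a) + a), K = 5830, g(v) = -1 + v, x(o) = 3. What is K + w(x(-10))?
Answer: 5860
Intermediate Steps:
w(a) = 2*a*(-1 + 2*a) (w(a) = (a + a)*((-1 + a) + a) = (2*a)*(-1 + 2*a) = 2*a*(-1 + 2*a))
K + w(x(-10)) = 5830 + 2*3*(-1 + 2*3) = 5830 + 2*3*(-1 + 6) = 5830 + 2*3*5 = 5830 + 30 = 5860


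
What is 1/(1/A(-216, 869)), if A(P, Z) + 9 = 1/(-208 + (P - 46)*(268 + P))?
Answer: -124489/13832 ≈ -9.0001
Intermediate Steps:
A(P, Z) = -9 + 1/(-208 + (-46 + P)*(268 + P)) (A(P, Z) = -9 + 1/(-208 + (P - 46)*(268 + P)) = -9 + 1/(-208 + (-46 + P)*(268 + P)))
1/(1/A(-216, 869)) = 1/(1/((112825 - 1998*(-216) - 9*(-216)²)/(-12536 + (-216)² + 222*(-216)))) = 1/(1/((112825 + 431568 - 9*46656)/(-12536 + 46656 - 47952))) = 1/(1/((112825 + 431568 - 419904)/(-13832))) = 1/(1/(-1/13832*124489)) = 1/(1/(-124489/13832)) = 1/(-13832/124489) = -124489/13832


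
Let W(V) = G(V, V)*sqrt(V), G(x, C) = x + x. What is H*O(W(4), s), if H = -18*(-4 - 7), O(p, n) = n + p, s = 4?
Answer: 3960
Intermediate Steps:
G(x, C) = 2*x
W(V) = 2*V**(3/2) (W(V) = (2*V)*sqrt(V) = 2*V**(3/2))
H = 198 (H = -18*(-11) = 198)
H*O(W(4), s) = 198*(4 + 2*4**(3/2)) = 198*(4 + 2*8) = 198*(4 + 16) = 198*20 = 3960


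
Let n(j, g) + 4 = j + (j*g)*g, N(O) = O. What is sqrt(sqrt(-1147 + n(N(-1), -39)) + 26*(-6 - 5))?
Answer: sqrt(-286 + 9*I*sqrt(33)) ≈ 1.5224 + 16.98*I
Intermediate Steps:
n(j, g) = -4 + j + j*g**2 (n(j, g) = -4 + (j + (j*g)*g) = -4 + (j + (g*j)*g) = -4 + (j + j*g**2) = -4 + j + j*g**2)
sqrt(sqrt(-1147 + n(N(-1), -39)) + 26*(-6 - 5)) = sqrt(sqrt(-1147 + (-4 - 1 - 1*(-39)**2)) + 26*(-6 - 5)) = sqrt(sqrt(-1147 + (-4 - 1 - 1*1521)) + 26*(-11)) = sqrt(sqrt(-1147 + (-4 - 1 - 1521)) - 286) = sqrt(sqrt(-1147 - 1526) - 286) = sqrt(sqrt(-2673) - 286) = sqrt(9*I*sqrt(33) - 286) = sqrt(-286 + 9*I*sqrt(33))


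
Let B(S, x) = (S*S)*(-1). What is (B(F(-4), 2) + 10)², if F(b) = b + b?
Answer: 2916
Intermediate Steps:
F(b) = 2*b
B(S, x) = -S² (B(S, x) = S²*(-1) = -S²)
(B(F(-4), 2) + 10)² = (-(2*(-4))² + 10)² = (-1*(-8)² + 10)² = (-1*64 + 10)² = (-64 + 10)² = (-54)² = 2916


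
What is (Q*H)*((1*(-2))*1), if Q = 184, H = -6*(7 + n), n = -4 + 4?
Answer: 15456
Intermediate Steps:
n = 0
H = -42 (H = -6*(7 + 0) = -6*7 = -42)
(Q*H)*((1*(-2))*1) = (184*(-42))*((1*(-2))*1) = -(-15456) = -7728*(-2) = 15456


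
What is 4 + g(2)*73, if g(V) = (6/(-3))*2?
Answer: -288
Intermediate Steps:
g(V) = -4 (g(V) = (6*(-1/3))*2 = -2*2 = -4)
4 + g(2)*73 = 4 - 4*73 = 4 - 292 = -288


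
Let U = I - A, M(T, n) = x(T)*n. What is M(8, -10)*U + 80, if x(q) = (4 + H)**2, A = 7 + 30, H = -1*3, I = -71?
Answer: 1160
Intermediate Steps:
H = -3
A = 37
x(q) = 1 (x(q) = (4 - 3)**2 = 1**2 = 1)
M(T, n) = n (M(T, n) = 1*n = n)
U = -108 (U = -71 - 1*37 = -71 - 37 = -108)
M(8, -10)*U + 80 = -10*(-108) + 80 = 1080 + 80 = 1160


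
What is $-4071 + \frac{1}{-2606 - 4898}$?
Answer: $- \frac{30548785}{7504} \approx -4071.0$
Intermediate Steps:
$-4071 + \frac{1}{-2606 - 4898} = -4071 + \frac{1}{-7504} = -4071 - \frac{1}{7504} = - \frac{30548785}{7504}$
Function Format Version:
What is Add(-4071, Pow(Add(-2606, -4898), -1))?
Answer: Rational(-30548785, 7504) ≈ -4071.0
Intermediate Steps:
Add(-4071, Pow(Add(-2606, -4898), -1)) = Add(-4071, Pow(-7504, -1)) = Add(-4071, Rational(-1, 7504)) = Rational(-30548785, 7504)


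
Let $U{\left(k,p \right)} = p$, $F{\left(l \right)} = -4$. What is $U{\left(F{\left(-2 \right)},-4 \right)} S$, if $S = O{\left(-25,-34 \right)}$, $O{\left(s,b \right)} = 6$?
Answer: $-24$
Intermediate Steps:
$S = 6$
$U{\left(F{\left(-2 \right)},-4 \right)} S = \left(-4\right) 6 = -24$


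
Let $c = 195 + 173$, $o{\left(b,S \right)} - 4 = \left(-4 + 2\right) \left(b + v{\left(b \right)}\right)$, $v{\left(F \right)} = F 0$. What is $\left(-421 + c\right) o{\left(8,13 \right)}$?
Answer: $636$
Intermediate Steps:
$v{\left(F \right)} = 0$
$o{\left(b,S \right)} = 4 - 2 b$ ($o{\left(b,S \right)} = 4 + \left(-4 + 2\right) \left(b + 0\right) = 4 - 2 b$)
$c = 368$
$\left(-421 + c\right) o{\left(8,13 \right)} = \left(-421 + 368\right) \left(4 - 16\right) = - 53 \left(4 - 16\right) = \left(-53\right) \left(-12\right) = 636$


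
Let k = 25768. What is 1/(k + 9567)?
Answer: 1/35335 ≈ 2.8301e-5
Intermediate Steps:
1/(k + 9567) = 1/(25768 + 9567) = 1/35335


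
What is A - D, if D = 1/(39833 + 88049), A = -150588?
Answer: -19257494617/127882 ≈ -1.5059e+5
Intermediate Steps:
D = 1/127882 ≈ 7.8197e-6
A - D = -150588 - 1*1/127882 = -150588 - 1/127882 = -19257494617/127882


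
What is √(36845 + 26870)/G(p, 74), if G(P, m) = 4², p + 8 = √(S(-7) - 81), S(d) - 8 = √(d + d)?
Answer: √63715/16 ≈ 15.776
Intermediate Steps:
S(d) = 8 + √2*√d (S(d) = 8 + √(d + d) = 8 + √(2*d) = 8 + √2*√d)
p = -8 + √(-73 + I*√14) (p = -8 + √((8 + √2*√(-7)) - 81) = -8 + √((8 + √2*(I*√7)) - 81) = -8 + √((8 + I*√14) - 81) = -8 + √(-73 + I*√14) ≈ -7.7811 + 8.5468*I)
G(P, m) = 16
√(36845 + 26870)/G(p, 74) = √(36845 + 26870)/16 = √63715*(1/16) = √63715/16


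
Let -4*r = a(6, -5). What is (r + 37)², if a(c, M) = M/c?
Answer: 797449/576 ≈ 1384.5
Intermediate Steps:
r = 5/24 (r = -(-5)/(4*6) = -¼*(-⅚) = 5/24 ≈ 0.20833)
(r + 37)² = (5/24 + 37)² = (893/24)² = 797449/576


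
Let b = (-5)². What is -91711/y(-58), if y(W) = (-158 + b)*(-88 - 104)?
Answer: -91711/25536 ≈ -3.5914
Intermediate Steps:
b = 25
y(W) = 25536 (y(W) = (-158 + 25)*(-88 - 104) = -133*(-192) = 25536)
-91711/y(-58) = -91711/25536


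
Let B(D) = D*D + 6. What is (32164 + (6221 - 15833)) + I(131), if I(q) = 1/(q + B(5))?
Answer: 3653425/162 ≈ 22552.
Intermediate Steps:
B(D) = 6 + D**2 (B(D) = D**2 + 6 = 6 + D**2)
I(q) = 1/(31 + q) (I(q) = 1/(q + (6 + 5**2)) = 1/(q + (6 + 25)) = 1/(q + 31) = 1/(31 + q))
(32164 + (6221 - 15833)) + I(131) = (32164 + (6221 - 15833)) + 1/(31 + 131) = (32164 - 9612) + 1/162 = 22552 + 1/162 = 3653425/162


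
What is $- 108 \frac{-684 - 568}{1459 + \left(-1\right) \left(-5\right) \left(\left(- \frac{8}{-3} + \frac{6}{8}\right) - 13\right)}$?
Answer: $\frac{1622592}{16933} \approx 95.824$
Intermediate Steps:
$- 108 \frac{-684 - 568}{1459 + \left(-1\right) \left(-5\right) \left(\left(- \frac{8}{-3} + \frac{6}{8}\right) - 13\right)} = - 108 \left(- \frac{1252}{1459 + 5 \left(\left(\left(-8\right) \left(- \frac{1}{3}\right) + 6 \cdot \frac{1}{8}\right) - 13\right)}\right) = - 108 \left(- \frac{1252}{1459 + 5 \left(\left(\frac{8}{3} + \frac{3}{4}\right) - 13\right)}\right) = - 108 \left(- \frac{1252}{1459 + 5 \left(\frac{41}{12} - 13\right)}\right) = - 108 \left(- \frac{1252}{1459 + 5 \left(- \frac{115}{12}\right)}\right) = - 108 \left(- \frac{1252}{1459 - \frac{575}{12}}\right) = - 108 \left(- \frac{1252}{\frac{16933}{12}}\right) = - 108 \left(\left(-1252\right) \frac{12}{16933}\right) = \left(-108\right) \left(- \frac{15024}{16933}\right) = \frac{1622592}{16933}$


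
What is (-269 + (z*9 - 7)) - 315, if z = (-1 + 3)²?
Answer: -555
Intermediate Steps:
z = 4 (z = 2² = 4)
(-269 + (z*9 - 7)) - 315 = (-269 + (4*9 - 7)) - 315 = (-269 + (36 - 7)) - 315 = (-269 + 29) - 315 = -240 - 315 = -555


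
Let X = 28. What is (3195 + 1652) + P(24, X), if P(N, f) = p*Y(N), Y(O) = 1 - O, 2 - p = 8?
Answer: 4985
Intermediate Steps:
p = -6 (p = 2 - 1*8 = 2 - 8 = -6)
P(N, f) = -6 + 6*N (P(N, f) = -6*(1 - N) = -6 + 6*N)
(3195 + 1652) + P(24, X) = (3195 + 1652) + (-6 + 6*24) = 4847 + (-6 + 144) = 4847 + 138 = 4985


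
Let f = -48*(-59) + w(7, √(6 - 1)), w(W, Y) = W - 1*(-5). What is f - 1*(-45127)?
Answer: 47971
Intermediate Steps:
w(W, Y) = 5 + W (w(W, Y) = W + 5 = 5 + W)
f = 2844 (f = -48*(-59) + (5 + 7) = 2832 + 12 = 2844)
f - 1*(-45127) = 2844 - 1*(-45127) = 2844 + 45127 = 47971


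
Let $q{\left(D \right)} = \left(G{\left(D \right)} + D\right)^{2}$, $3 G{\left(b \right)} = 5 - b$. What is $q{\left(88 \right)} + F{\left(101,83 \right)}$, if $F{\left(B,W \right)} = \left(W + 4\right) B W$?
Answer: $\frac{6596650}{9} \approx 7.3296 \cdot 10^{5}$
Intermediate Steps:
$G{\left(b \right)} = \frac{5}{3} - \frac{b}{3}$ ($G{\left(b \right)} = \frac{5 - b}{3} = \frac{5}{3} - \frac{b}{3}$)
$F{\left(B,W \right)} = B W \left(4 + W\right)$ ($F{\left(B,W \right)} = \left(4 + W\right) B W = B W \left(4 + W\right)$)
$q{\left(D \right)} = \left(\frac{5}{3} + \frac{2 D}{3}\right)^{2}$ ($q{\left(D \right)} = \left(\left(\frac{5}{3} - \frac{D}{3}\right) + D\right)^{2} = \left(\frac{5}{3} + \frac{2 D}{3}\right)^{2}$)
$q{\left(88 \right)} + F{\left(101,83 \right)} = \frac{\left(5 + 2 \cdot 88\right)^{2}}{9} + 101 \cdot 83 \left(4 + 83\right) = \frac{\left(5 + 176\right)^{2}}{9} + 101 \cdot 83 \cdot 87 = \frac{181^{2}}{9} + 729321 = \frac{1}{9} \cdot 32761 + 729321 = \frac{32761}{9} + 729321 = \frac{6596650}{9}$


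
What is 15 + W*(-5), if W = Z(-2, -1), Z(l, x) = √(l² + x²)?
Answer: 15 - 5*√5 ≈ 3.8197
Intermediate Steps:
W = √5 (W = √((-2)² + (-1)²) = √(4 + 1) = √5 ≈ 2.2361)
15 + W*(-5) = 15 + √5*(-5) = 15 - 5*√5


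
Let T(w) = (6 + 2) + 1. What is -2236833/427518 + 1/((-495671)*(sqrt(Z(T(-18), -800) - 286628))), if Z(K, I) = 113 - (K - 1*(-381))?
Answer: -248537/47502 + I*sqrt(286905)/142210488255 ≈ -5.2321 + 3.7665e-9*I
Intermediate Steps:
T(w) = 9 (T(w) = 8 + 1 = 9)
Z(K, I) = -268 - K (Z(K, I) = 113 - (K + 381) = 113 - (381 + K) = 113 + (-381 - K) = -268 - K)
-2236833/427518 + 1/((-495671)*(sqrt(Z(T(-18), -800) - 286628))) = -2236833/427518 + 1/((-495671)*(sqrt((-268 - 1*9) - 286628))) = -2236833*1/427518 - 1/(495671*sqrt((-268 - 9) - 286628)) = -248537/47502 - 1/(495671*sqrt(-277 - 286628)) = -248537/47502 - (-I*sqrt(286905)/286905)/495671 = -248537/47502 - (-1)*I*sqrt(286905)/142210488255 = -248537/47502 + I*sqrt(286905)/142210488255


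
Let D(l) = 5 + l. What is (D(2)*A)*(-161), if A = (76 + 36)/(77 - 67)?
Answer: -63112/5 ≈ -12622.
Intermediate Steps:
A = 56/5 (A = 112/10 = 112*(⅒) = 56/5 ≈ 11.200)
(D(2)*A)*(-161) = ((5 + 2)*(56/5))*(-161) = (7*(56/5))*(-161) = (392/5)*(-161) = -63112/5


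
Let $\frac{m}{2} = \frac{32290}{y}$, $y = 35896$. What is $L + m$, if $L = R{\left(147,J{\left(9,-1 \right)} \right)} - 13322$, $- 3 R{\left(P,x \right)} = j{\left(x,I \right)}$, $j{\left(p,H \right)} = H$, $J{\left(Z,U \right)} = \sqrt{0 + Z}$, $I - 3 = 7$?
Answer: $- \frac{358696189}{26922} \approx -13324.0$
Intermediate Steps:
$I = 10$ ($I = 3 + 7 = 10$)
$J{\left(Z,U \right)} = \sqrt{Z}$
$R{\left(P,x \right)} = - \frac{10}{3}$ ($R{\left(P,x \right)} = \left(- \frac{1}{3}\right) 10 = - \frac{10}{3}$)
$m = \frac{16145}{8974}$ ($m = 2 \cdot \frac{32290}{35896} = 2 \cdot 32290 \cdot \frac{1}{35896} = 2 \cdot \frac{16145}{17948} = \frac{16145}{8974} \approx 1.7991$)
$L = - \frac{39976}{3}$ ($L = - \frac{10}{3} - 13322 = - \frac{39976}{3} \approx -13325.0$)
$L + m = - \frac{39976}{3} + \frac{16145}{8974} = - \frac{358696189}{26922}$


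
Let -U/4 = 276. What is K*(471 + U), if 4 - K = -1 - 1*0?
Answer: -3165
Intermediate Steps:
U = -1104 (U = -4*276 = -1104)
K = 5 (K = 4 - (-1 - 1*0) = 4 - (-1 + 0) = 4 - 1*(-1) = 4 + 1 = 5)
K*(471 + U) = 5*(471 - 1104) = 5*(-633) = -3165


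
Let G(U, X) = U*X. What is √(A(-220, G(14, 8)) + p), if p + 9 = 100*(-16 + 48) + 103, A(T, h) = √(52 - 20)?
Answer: √(3294 + 4*√2) ≈ 57.443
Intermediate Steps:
A(T, h) = 4*√2 (A(T, h) = √32 = 4*√2)
p = 3294 (p = -9 + (100*(-16 + 48) + 103) = -9 + (100*32 + 103) = -9 + (3200 + 103) = -9 + 3303 = 3294)
√(A(-220, G(14, 8)) + p) = √(4*√2 + 3294) = √(3294 + 4*√2)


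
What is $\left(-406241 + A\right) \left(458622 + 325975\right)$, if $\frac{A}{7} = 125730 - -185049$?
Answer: $1388118427564$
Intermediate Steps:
$A = 2175453$ ($A = 7 \left(125730 - -185049\right) = 7 \left(125730 + 185049\right) = 7 \cdot 310779 = 2175453$)
$\left(-406241 + A\right) \left(458622 + 325975\right) = \left(-406241 + 2175453\right) \left(458622 + 325975\right) = 1769212 \cdot 784597 = 1388118427564$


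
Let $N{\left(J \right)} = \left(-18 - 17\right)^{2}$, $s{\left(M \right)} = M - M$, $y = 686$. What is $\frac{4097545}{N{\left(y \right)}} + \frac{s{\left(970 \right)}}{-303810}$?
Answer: $\frac{819509}{245} \approx 3344.9$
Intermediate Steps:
$s{\left(M \right)} = 0$
$N{\left(J \right)} = 1225$ ($N{\left(J \right)} = \left(-35\right)^{2} = 1225$)
$\frac{4097545}{N{\left(y \right)}} + \frac{s{\left(970 \right)}}{-303810} = \frac{4097545}{1225} + \frac{0}{-303810} = 4097545 \cdot \frac{1}{1225} + 0 \left(- \frac{1}{303810}\right) = \frac{819509}{245} + 0 = \frac{819509}{245}$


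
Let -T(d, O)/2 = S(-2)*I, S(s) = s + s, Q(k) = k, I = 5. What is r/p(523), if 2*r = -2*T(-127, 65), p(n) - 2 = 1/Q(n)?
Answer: -20920/1047 ≈ -19.981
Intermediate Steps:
S(s) = 2*s
T(d, O) = 40 (T(d, O) = -2*2*(-2)*5 = -(-8)*5 = -2*(-20) = 40)
p(n) = 2 + 1/n
r = -40 (r = (-2*40)/2 = (½)*(-80) = -40)
r/p(523) = -40/(2 + 1/523) = -40/1047/523 = -40*523/1047 = -20920/1047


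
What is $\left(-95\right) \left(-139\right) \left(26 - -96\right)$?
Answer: $1611010$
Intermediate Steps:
$\left(-95\right) \left(-139\right) \left(26 - -96\right) = 13205 \left(26 + 96\right) = 13205 \cdot 122 = 1611010$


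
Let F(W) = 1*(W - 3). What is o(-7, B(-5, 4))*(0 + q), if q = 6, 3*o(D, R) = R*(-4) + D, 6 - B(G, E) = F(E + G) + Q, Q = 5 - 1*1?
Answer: -62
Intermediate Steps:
F(W) = -3 + W (F(W) = 1*(-3 + W) = -3 + W)
Q = 4 (Q = 5 - 1 = 4)
B(G, E) = 5 - E - G (B(G, E) = 6 - ((-3 + (E + G)) + 4) = 6 - ((-3 + E + G) + 4) = 6 - (1 + E + G) = 6 + (-1 - E - G) = 5 - E - G)
o(D, R) = -4*R/3 + D/3 (o(D, R) = (R*(-4) + D)/3 = (-4*R + D)/3 = (D - 4*R)/3 = -4*R/3 + D/3)
o(-7, B(-5, 4))*(0 + q) = (-4*(5 - 1*4 - 1*(-5))/3 + (⅓)*(-7))*(0 + 6) = (-4*(5 - 4 + 5)/3 - 7/3)*6 = (-4/3*6 - 7/3)*6 = (-8 - 7/3)*6 = -31/3*6 = -62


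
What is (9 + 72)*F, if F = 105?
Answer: 8505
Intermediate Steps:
(9 + 72)*F = (9 + 72)*105 = 81*105 = 8505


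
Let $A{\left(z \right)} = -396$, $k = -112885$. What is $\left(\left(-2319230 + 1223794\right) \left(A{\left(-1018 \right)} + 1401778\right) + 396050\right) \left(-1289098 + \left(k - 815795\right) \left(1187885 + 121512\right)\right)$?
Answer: $1866729225558997377687116$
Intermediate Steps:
$\left(\left(-2319230 + 1223794\right) \left(A{\left(-1018 \right)} + 1401778\right) + 396050\right) \left(-1289098 + \left(k - 815795\right) \left(1187885 + 121512\right)\right) = \left(\left(-2319230 + 1223794\right) \left(-396 + 1401778\right) + 396050\right) \left(-1289098 + \left(-112885 - 815795\right) \left(1187885 + 121512\right)\right) = \left(\left(-1095436\right) 1401382 + 396050\right) \left(-1289098 - 1216010805960\right) = \left(-1535124292552 + 396050\right) \left(-1289098 - 1216010805960\right) = \left(-1535123896502\right) \left(-1216012095058\right) = 1866729225558997377687116$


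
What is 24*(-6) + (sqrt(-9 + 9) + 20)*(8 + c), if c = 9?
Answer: 196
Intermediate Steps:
24*(-6) + (sqrt(-9 + 9) + 20)*(8 + c) = 24*(-6) + (sqrt(-9 + 9) + 20)*(8 + 9) = -144 + (sqrt(0) + 20)*17 = -144 + (0 + 20)*17 = -144 + 20*17 = -144 + 340 = 196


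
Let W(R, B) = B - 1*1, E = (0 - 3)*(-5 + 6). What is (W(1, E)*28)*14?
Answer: -1568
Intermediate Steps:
E = -3 (E = -3*1 = -3)
W(R, B) = -1 + B (W(R, B) = B - 1 = -1 + B)
(W(1, E)*28)*14 = ((-1 - 3)*28)*14 = -4*28*14 = -112*14 = -1568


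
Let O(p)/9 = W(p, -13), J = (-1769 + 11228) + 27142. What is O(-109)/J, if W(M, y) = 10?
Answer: 90/36601 ≈ 0.0024589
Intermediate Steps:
J = 36601 (J = 9459 + 27142 = 36601)
O(p) = 90 (O(p) = 9*10 = 90)
O(-109)/J = 90/36601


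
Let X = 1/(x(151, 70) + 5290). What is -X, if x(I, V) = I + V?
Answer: -1/5511 ≈ -0.00018146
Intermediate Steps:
X = 1/5511 (X = 1/((151 + 70) + 5290) = 1/(221 + 5290) = 1/5511 ≈ 0.00018146)
-X = -1*1/5511 = -1/5511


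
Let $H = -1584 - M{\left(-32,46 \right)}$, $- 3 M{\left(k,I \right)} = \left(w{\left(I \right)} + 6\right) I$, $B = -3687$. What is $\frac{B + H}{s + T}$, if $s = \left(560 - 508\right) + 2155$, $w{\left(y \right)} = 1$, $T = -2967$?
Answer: $\frac{15491}{2280} \approx 6.7943$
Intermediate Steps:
$M{\left(k,I \right)} = - \frac{7 I}{3}$ ($M{\left(k,I \right)} = - \frac{\left(1 + 6\right) I}{3} = - \frac{7 I}{3}$)
$s = 2207$ ($s = \left(560 - 508\right) + 2155 = 52 + 2155 = 2207$)
$H = - \frac{4430}{3}$ ($H = -1584 - \left(- \frac{7}{3}\right) 46 = -1584 - - \frac{322}{3} = -1584 + \frac{322}{3} = - \frac{4430}{3} \approx -1476.7$)
$\frac{B + H}{s + T} = \frac{-3687 - \frac{4430}{3}}{2207 - 2967} = - \frac{15491}{3 \left(-760\right)} = \left(- \frac{15491}{3}\right) \left(- \frac{1}{760}\right) = \frac{15491}{2280}$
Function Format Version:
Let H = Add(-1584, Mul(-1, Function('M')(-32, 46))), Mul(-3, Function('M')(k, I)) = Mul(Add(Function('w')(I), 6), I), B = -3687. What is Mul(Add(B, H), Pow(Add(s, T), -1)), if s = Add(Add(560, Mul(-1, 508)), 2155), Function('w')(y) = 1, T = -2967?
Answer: Rational(15491, 2280) ≈ 6.7943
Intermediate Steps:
Function('M')(k, I) = Mul(Rational(-7, 3), I) (Function('M')(k, I) = Mul(Rational(-1, 3), Mul(Add(1, 6), I)) = Mul(Rational(-1, 3), Mul(7, I)) = Mul(Rational(-7, 3), I))
s = 2207 (s = Add(Add(560, -508), 2155) = Add(52, 2155) = 2207)
H = Rational(-4430, 3) (H = Add(-1584, Mul(-1, Mul(Rational(-7, 3), 46))) = Add(-1584, Mul(-1, Rational(-322, 3))) = Add(-1584, Rational(322, 3)) = Rational(-4430, 3) ≈ -1476.7)
Mul(Add(B, H), Pow(Add(s, T), -1)) = Mul(Add(-3687, Rational(-4430, 3)), Pow(Add(2207, -2967), -1)) = Mul(Rational(-15491, 3), Pow(-760, -1)) = Mul(Rational(-15491, 3), Rational(-1, 760)) = Rational(15491, 2280)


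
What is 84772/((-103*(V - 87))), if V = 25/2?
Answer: 169544/15347 ≈ 11.047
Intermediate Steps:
V = 25/2 (V = 25*(½) = 25/2 ≈ 12.500)
84772/((-103*(V - 87))) = 84772/((-103*(25/2 - 87))) = 84772/((-103*(-149/2))) = 84772/(15347/2) = 84772*(2/15347) = 169544/15347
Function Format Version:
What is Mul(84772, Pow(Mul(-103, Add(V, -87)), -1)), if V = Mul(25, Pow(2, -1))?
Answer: Rational(169544, 15347) ≈ 11.047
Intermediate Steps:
V = Rational(25, 2) (V = Mul(25, Rational(1, 2)) = Rational(25, 2) ≈ 12.500)
Mul(84772, Pow(Mul(-103, Add(V, -87)), -1)) = Mul(84772, Pow(Mul(-103, Add(Rational(25, 2), -87)), -1)) = Mul(84772, Pow(Mul(-103, Rational(-149, 2)), -1)) = Mul(84772, Pow(Rational(15347, 2), -1)) = Mul(84772, Rational(2, 15347)) = Rational(169544, 15347)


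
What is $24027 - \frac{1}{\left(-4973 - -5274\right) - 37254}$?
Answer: $\frac{887869732}{36953} \approx 24027.0$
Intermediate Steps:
$24027 - \frac{1}{\left(-4973 - -5274\right) - 37254} = 24027 - \frac{1}{\left(-4973 + 5274\right) - 37254} = 24027 - \frac{1}{301 - 37254} = 24027 - \frac{1}{-36953} = 24027 - - \frac{1}{36953} = 24027 + \frac{1}{36953} = \frac{887869732}{36953}$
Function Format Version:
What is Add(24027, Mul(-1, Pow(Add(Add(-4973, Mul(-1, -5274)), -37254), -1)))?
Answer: Rational(887869732, 36953) ≈ 24027.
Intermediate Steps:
Add(24027, Mul(-1, Pow(Add(Add(-4973, Mul(-1, -5274)), -37254), -1))) = Add(24027, Mul(-1, Pow(Add(Add(-4973, 5274), -37254), -1))) = Add(24027, Mul(-1, Pow(Add(301, -37254), -1))) = Add(24027, Mul(-1, Pow(-36953, -1))) = Add(24027, Mul(-1, Rational(-1, 36953))) = Add(24027, Rational(1, 36953)) = Rational(887869732, 36953)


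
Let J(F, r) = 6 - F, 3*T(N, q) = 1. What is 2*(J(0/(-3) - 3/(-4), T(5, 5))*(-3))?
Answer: -63/2 ≈ -31.500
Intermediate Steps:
T(N, q) = 1/3 (T(N, q) = (1/3)*1 = 1/3)
2*(J(0/(-3) - 3/(-4), T(5, 5))*(-3)) = 2*((6 - (0/(-3) - 3/(-4)))*(-3)) = 2*((6 - (0*(-1/3) - 3*(-1/4)))*(-3)) = 2*((6 - (0 + 3/4))*(-3)) = 2*((6 - 1*3/4)*(-3)) = 2*((6 - 3/4)*(-3)) = 2*((21/4)*(-3)) = 2*(-63/4) = -63/2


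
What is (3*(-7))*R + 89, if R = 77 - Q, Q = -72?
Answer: -3040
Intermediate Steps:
R = 149 (R = 77 - 1*(-72) = 77 + 72 = 149)
(3*(-7))*R + 89 = (3*(-7))*149 + 89 = -21*149 + 89 = -3129 + 89 = -3040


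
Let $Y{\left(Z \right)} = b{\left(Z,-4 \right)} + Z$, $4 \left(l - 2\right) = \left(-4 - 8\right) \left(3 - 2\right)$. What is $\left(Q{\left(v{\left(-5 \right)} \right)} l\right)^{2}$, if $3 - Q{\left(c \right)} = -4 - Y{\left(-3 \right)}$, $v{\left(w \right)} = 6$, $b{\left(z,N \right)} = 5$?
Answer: $81$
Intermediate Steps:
$l = -1$ ($l = 2 + \frac{\left(-4 - 8\right) \left(3 - 2\right)}{4} = 2 + \frac{\left(-4 - 8\right) 1}{4} = 2 + \frac{\left(-12\right) 1}{4} = 2 + \frac{1}{4} \left(-12\right) = 2 - 3 = -1$)
$Y{\left(Z \right)} = 5 + Z$
$Q{\left(c \right)} = 9$ ($Q{\left(c \right)} = 3 - \left(-4 - \left(5 - 3\right)\right) = 3 - \left(-4 - 2\right) = 3 - -6 = 3 + 6 = 9$)
$\left(Q{\left(v{\left(-5 \right)} \right)} l\right)^{2} = \left(9 \left(-1\right)\right)^{2} = \left(-9\right)^{2} = 81$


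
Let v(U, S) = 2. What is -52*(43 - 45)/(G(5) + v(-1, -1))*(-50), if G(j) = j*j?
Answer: -5200/27 ≈ -192.59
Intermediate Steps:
G(j) = j**2
-52*(43 - 45)/(G(5) + v(-1, -1))*(-50) = -52*(43 - 45)/(5**2 + 2)*(-50) = -(-104)/(25 + 2)*(-50) = -(-104)/27*(-50) = -52*(-2/27)*(-50) = (104/27)*(-50) = -5200/27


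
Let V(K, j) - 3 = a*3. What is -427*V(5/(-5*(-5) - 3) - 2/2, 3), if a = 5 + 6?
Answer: -15372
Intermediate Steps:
a = 11
V(K, j) = 36 (V(K, j) = 3 + 11*3 = 3 + 33 = 36)
-427*V(5/(-5*(-5) - 3) - 2/2, 3) = -427*36 = -15372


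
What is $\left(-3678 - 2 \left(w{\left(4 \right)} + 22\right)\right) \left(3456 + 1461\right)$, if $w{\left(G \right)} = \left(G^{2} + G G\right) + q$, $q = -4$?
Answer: $-18576426$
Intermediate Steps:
$w{\left(G \right)} = -4 + 2 G^{2}$ ($w{\left(G \right)} = \left(G^{2} + G G\right) - 4 = \left(G^{2} + G^{2}\right) - 4 = 2 G^{2} - 4 = -4 + 2 G^{2}$)
$\left(-3678 - 2 \left(w{\left(4 \right)} + 22\right)\right) \left(3456 + 1461\right) = \left(-3678 - 2 \left(\left(-4 + 2 \cdot 4^{2}\right) + 22\right)\right) \left(3456 + 1461\right) = \left(-3678 - 2 \left(\left(-4 + 2 \cdot 16\right) + 22\right)\right) 4917 = \left(-3678 - 2 \left(\left(-4 + 32\right) + 22\right)\right) 4917 = \left(-3678 - 2 \left(28 + 22\right)\right) 4917 = \left(-3678 - 100\right) 4917 = \left(-3778\right) 4917 = -18576426$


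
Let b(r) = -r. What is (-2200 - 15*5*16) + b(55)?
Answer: -3455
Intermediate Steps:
(-2200 - 15*5*16) + b(55) = (-2200 - 15*5*16) - 1*55 = (-2200 - 75*16) - 55 = (-2200 - 1200) - 55 = -3400 - 55 = -3455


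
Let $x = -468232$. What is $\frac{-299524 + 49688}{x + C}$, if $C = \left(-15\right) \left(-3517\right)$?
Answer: $\frac{249836}{415477} \approx 0.60132$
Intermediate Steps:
$C = 52755$
$\frac{-299524 + 49688}{x + C} = \frac{-299524 + 49688}{-468232 + 52755} = - \frac{249836}{-415477} = \left(-249836\right) \left(- \frac{1}{415477}\right) = \frac{249836}{415477}$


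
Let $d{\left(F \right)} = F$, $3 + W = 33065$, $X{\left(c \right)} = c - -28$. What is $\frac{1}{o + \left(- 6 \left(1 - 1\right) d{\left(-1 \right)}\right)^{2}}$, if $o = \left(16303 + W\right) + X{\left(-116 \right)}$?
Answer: $\frac{1}{49277} \approx 2.0293 \cdot 10^{-5}$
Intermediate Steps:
$X{\left(c \right)} = 28 + c$ ($X{\left(c \right)} = c + 28 = 28 + c$)
$W = 33062$ ($W = -3 + 33065 = 33062$)
$o = 49277$ ($o = \left(16303 + 33062\right) + \left(28 - 116\right) = 49365 - 88 = 49277$)
$\frac{1}{o + \left(- 6 \left(1 - 1\right) d{\left(-1 \right)}\right)^{2}} = \frac{1}{49277 + \left(- 6 \left(1 - 1\right) \left(-1\right)\right)^{2}} = \frac{1}{49277 + \left(\left(-6\right) 0 \left(-1\right)\right)^{2}} = \frac{1}{49277 + \left(0 \left(-1\right)\right)^{2}} = \frac{1}{49277 + 0^{2}} = \frac{1}{49277 + 0} = \frac{1}{49277}$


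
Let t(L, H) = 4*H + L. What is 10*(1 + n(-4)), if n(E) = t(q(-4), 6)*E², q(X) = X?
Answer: 3210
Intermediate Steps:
t(L, H) = L + 4*H
n(E) = 20*E² (n(E) = (-4 + 4*6)*E² = (-4 + 24)*E² = 20*E²)
10*(1 + n(-4)) = 10*(1 + 20*(-4)²) = 10*(1 + 20*16) = 10*(1 + 320) = 10*321 = 3210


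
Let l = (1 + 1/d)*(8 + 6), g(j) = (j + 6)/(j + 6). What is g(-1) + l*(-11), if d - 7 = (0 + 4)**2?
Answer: -3673/23 ≈ -159.70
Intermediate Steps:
d = 23 (d = 7 + (0 + 4)**2 = 7 + 4**2 = 7 + 16 = 23)
g(j) = 1 (g(j) = (6 + j)/(6 + j) = 1)
l = 336/23 (l = (1 + 1/23)*(8 + 6) = (1 + 1/23)*14 = (24/23)*14 = 336/23 ≈ 14.609)
g(-1) + l*(-11) = 1 + (336/23)*(-11) = 1 - 3696/23 = -3673/23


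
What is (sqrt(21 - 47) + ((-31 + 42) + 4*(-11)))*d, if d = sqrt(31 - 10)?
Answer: sqrt(21)*(-33 + I*sqrt(26)) ≈ -151.23 + 23.367*I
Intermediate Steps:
d = sqrt(21) ≈ 4.5826
(sqrt(21 - 47) + ((-31 + 42) + 4*(-11)))*d = (sqrt(21 - 47) + ((-31 + 42) + 4*(-11)))*sqrt(21) = (sqrt(-26) + (11 - 44))*sqrt(21) = (I*sqrt(26) - 33)*sqrt(21) = (-33 + I*sqrt(26))*sqrt(21) = sqrt(21)*(-33 + I*sqrt(26))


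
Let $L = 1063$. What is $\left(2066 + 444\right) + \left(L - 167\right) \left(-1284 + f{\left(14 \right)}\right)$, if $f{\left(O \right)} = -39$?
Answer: $-1182898$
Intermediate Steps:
$\left(2066 + 444\right) + \left(L - 167\right) \left(-1284 + f{\left(14 \right)}\right) = \left(2066 + 444\right) + \left(1063 - 167\right) \left(-1284 - 39\right) = 2510 + 896 \left(-1323\right) = 2510 - 1185408 = -1182898$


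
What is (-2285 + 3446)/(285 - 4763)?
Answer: -1161/4478 ≈ -0.25927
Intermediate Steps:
(-2285 + 3446)/(285 - 4763) = 1161/(-4478) = 1161*(-1/4478) = -1161/4478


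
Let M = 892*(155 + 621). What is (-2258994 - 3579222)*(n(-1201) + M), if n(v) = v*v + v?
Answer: -12455203308672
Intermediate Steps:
n(v) = v + v**2 (n(v) = v**2 + v = v + v**2)
M = 692192 (M = 892*776 = 692192)
(-2258994 - 3579222)*(n(-1201) + M) = (-2258994 - 3579222)*(-1201*(1 - 1201) + 692192) = -5838216*(-1201*(-1200) + 692192) = -5838216*(1441200 + 692192) = -5838216*2133392 = -12455203308672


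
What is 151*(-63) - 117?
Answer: -9630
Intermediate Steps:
151*(-63) - 117 = -9513 - 117 = -9630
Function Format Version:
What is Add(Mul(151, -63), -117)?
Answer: -9630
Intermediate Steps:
Add(Mul(151, -63), -117) = Add(-9513, -117) = -9630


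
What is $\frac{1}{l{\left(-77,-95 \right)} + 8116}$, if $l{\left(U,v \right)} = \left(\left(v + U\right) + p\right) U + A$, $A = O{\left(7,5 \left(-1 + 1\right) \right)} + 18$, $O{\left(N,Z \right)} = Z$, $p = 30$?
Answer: $\frac{1}{19068} \approx 5.2444 \cdot 10^{-5}$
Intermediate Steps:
$A = 18$ ($A = 5 \left(-1 + 1\right) + 18 = 5 \cdot 0 + 18 = 0 + 18 = 18$)
$l{\left(U,v \right)} = 18 + U \left(30 + U + v\right)$ ($l{\left(U,v \right)} = \left(\left(v + U\right) + 30\right) U + 18 = \left(\left(U + v\right) + 30\right) U + 18 = \left(30 + U + v\right) U + 18 = U \left(30 + U + v\right) + 18 = 18 + U \left(30 + U + v\right)$)
$\frac{1}{l{\left(-77,-95 \right)} + 8116} = \frac{1}{\left(18 + \left(-77\right)^{2} + 30 \left(-77\right) - -7315\right) + 8116} = \frac{1}{\left(18 + 5929 - 2310 + 7315\right) + 8116} = \frac{1}{10952 + 8116} = \frac{1}{19068}$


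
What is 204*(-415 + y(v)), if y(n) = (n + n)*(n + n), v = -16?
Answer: 124236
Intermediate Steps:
y(n) = 4*n**2 (y(n) = (2*n)*(2*n) = 4*n**2)
204*(-415 + y(v)) = 204*(-415 + 4*(-16)**2) = 204*(-415 + 4*256) = 204*(-415 + 1024) = 204*609 = 124236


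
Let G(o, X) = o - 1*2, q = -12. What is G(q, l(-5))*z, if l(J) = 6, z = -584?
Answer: 8176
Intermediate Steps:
G(o, X) = -2 + o (G(o, X) = o - 2 = -2 + o)
G(q, l(-5))*z = (-2 - 12)*(-584) = -14*(-584) = 8176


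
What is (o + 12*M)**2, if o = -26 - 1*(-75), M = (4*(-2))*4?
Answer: 112225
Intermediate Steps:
M = -32 (M = -8*4 = -32)
o = 49 (o = -26 + 75 = 49)
(o + 12*M)**2 = (49 + 12*(-32))**2 = (49 - 384)**2 = (-335)**2 = 112225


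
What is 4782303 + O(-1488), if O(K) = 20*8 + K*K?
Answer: 6996607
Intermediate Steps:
O(K) = 160 + K²
4782303 + O(-1488) = 4782303 + (160 + (-1488)²) = 4782303 + (160 + 2214144) = 4782303 + 2214304 = 6996607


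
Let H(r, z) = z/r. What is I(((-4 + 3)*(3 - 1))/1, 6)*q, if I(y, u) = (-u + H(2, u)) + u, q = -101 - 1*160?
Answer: -783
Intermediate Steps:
q = -261 (q = -101 - 160 = -261)
I(y, u) = u/2 (I(y, u) = (-u + u/2) + u = -u/2 + u = u/2)
I(((-4 + 3)*(3 - 1))/1, 6)*q = ((½)*6)*(-261) = 3*(-261) = -783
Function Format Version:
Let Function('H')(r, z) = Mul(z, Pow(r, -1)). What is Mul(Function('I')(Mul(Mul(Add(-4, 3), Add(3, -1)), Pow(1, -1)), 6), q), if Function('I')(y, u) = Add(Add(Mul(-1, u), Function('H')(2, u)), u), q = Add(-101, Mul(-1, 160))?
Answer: -783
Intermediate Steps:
q = -261 (q = Add(-101, -160) = -261)
Function('I')(y, u) = Mul(Rational(1, 2), u) (Function('I')(y, u) = Add(Add(Mul(-1, u), Mul(u, Pow(2, -1))), u) = Add(Add(Mul(-1, u), Mul(u, Rational(1, 2))), u) = Add(Add(Mul(-1, u), Mul(Rational(1, 2), u)), u) = Add(Mul(Rational(-1, 2), u), u) = Mul(Rational(1, 2), u))
Mul(Function('I')(Mul(Mul(Add(-4, 3), Add(3, -1)), Pow(1, -1)), 6), q) = Mul(Mul(Rational(1, 2), 6), -261) = Mul(3, -261) = -783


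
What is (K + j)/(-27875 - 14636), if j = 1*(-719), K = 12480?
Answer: -11761/42511 ≈ -0.27666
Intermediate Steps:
j = -719
(K + j)/(-27875 - 14636) = (12480 - 719)/(-27875 - 14636) = 11761/(-42511) = 11761*(-1/42511) = -11761/42511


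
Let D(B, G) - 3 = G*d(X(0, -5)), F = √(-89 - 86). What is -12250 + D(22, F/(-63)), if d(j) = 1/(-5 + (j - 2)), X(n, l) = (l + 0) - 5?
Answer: -12247 + 5*I*√7/1071 ≈ -12247.0 + 0.012352*I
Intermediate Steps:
F = 5*I*√7 (F = √(-175) = 5*I*√7 ≈ 13.229*I)
X(n, l) = -5 + l (X(n, l) = l - 5 = -5 + l)
d(j) = 1/(-7 + j) (d(j) = 1/(-5 + (-2 + j)) = 1/(-7 + j))
D(B, G) = 3 - G/17 (D(B, G) = 3 + G/(-7 + (-5 - 5)) = 3 + G/(-7 - 10) = 3 + G/(-17) = 3 + G*(-1/17) = 3 - G/17)
-12250 + D(22, F/(-63)) = -12250 + (3 - 5*I*√7/(17*(-63))) = -12250 + (3 - 5*I*√7*(-1)/(17*63)) = -12250 + (3 - (-5)*I*√7/1071) = -12250 + (3 + 5*I*√7/1071) = -12247 + 5*I*√7/1071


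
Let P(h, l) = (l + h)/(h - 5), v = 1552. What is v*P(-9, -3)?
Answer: 9312/7 ≈ 1330.3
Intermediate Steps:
P(h, l) = (h + l)/(-5 + h)
v*P(-9, -3) = 1552*((-9 - 3)/(-5 - 9)) = 1552*(-12/(-14)) = 1552*(-1/14*(-12)) = 1552*(6/7) = 9312/7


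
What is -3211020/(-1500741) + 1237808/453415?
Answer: 368172649892/75606497835 ≈ 4.8696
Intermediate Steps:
-3211020/(-1500741) + 1237808/453415 = -3211020*(-1/1500741) + 1237808*(1/453415) = 356780/166749 + 1237808/453415 = 368172649892/75606497835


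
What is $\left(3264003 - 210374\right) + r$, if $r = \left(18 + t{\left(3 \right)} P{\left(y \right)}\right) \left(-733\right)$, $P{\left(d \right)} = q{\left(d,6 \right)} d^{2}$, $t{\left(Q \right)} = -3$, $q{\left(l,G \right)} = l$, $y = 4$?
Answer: $3181171$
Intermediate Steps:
$P{\left(d \right)} = d^{3}$ ($P{\left(d \right)} = d d^{2} = d^{3}$)
$r = 127542$ ($r = \left(18 - 3 \cdot 4^{3}\right) \left(-733\right) = \left(18 - 192\right) \left(-733\right) = \left(-174\right) \left(-733\right) = 127542$)
$\left(3264003 - 210374\right) + r = \left(3264003 - 210374\right) + 127542 = 3053629 + 127542 = 3181171$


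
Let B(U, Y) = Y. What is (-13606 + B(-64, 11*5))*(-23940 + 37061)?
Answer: -177802671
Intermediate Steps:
(-13606 + B(-64, 11*5))*(-23940 + 37061) = (-13606 + 11*5)*(-23940 + 37061) = (-13606 + 55)*13121 = -13551*13121 = -177802671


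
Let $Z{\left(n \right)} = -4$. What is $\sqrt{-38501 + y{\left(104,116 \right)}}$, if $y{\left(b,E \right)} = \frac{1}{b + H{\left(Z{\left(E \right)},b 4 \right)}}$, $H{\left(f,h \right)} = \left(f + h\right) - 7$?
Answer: $\frac{4 i \sqrt{623429817}}{509} \approx 196.22 i$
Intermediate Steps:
$H{\left(f,h \right)} = -7 + f + h$
$y{\left(b,E \right)} = \frac{1}{-11 + 5 b}$ ($y{\left(b,E \right)} = \frac{1}{b - \left(11 - b 4\right)} = \frac{1}{b - \left(11 - 4 b\right)} = \frac{1}{b + \left(-11 + 4 b\right)} = \frac{1}{-11 + 5 b}$)
$\sqrt{-38501 + y{\left(104,116 \right)}} = \sqrt{-38501 + \frac{1}{-11 + 5 \cdot 104}} = \sqrt{-38501 + \frac{1}{-11 + 520}} = \sqrt{-38501 + \frac{1}{509}} = \sqrt{- \frac{19597008}{509}} = \frac{4 i \sqrt{623429817}}{509}$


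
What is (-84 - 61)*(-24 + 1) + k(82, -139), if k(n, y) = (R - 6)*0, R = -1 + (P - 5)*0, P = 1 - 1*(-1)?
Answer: 3335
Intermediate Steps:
P = 2 (P = 1 + 1 = 2)
R = -1 (R = -1 + (2 - 5)*0 = -1 - 3*0 = -1 + 0 = -1)
k(n, y) = 0 (k(n, y) = (-1 - 6)*0 = -7*0 = 0)
(-84 - 61)*(-24 + 1) + k(82, -139) = (-84 - 61)*(-24 + 1) + 0 = -145*(-23) + 0 = 3335 + 0 = 3335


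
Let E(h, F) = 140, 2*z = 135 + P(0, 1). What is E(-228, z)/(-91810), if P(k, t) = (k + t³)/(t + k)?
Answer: -14/9181 ≈ -0.0015249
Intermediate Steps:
P(k, t) = (k + t³)/(k + t)
z = 68 (z = (135 + (0 + 1³)/(0 + 1))/2 = (135 + (0 + 1)/1)/2 = (135 + 1*1)/2 = (135 + 1)/2 = (½)*136 = 68)
E(-228, z)/(-91810) = 140/(-91810) = 140*(-1/91810) = -14/9181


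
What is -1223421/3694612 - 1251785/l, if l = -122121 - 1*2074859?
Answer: 24212855173/101462358397 ≈ 0.23864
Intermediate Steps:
l = -2196980 (l = -122121 - 2074859 = -2196980)
-1223421/3694612 - 1251785/l = -1223421/3694612 - 1251785/(-2196980) = -1223421*1/3694612 - 1251785*(-1/2196980) = -1223421/3694612 + 250357/439396 = 24212855173/101462358397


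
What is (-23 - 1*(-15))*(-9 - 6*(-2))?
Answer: -24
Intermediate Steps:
(-23 - 1*(-15))*(-9 - 6*(-2)) = (-23 + 15)*(-9 + 12) = -8*3 = -24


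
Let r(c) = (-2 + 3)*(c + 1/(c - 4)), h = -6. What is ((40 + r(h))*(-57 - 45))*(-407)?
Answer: 7036623/5 ≈ 1.4073e+6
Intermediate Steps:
r(c) = c + 1/(-4 + c) (r(c) = 1*(c + 1/(-4 + c)) = c + 1/(-4 + c))
((40 + r(h))*(-57 - 45))*(-407) = ((40 + (1 + (-6)² - 4*(-6))/(-4 - 6))*(-57 - 45))*(-407) = ((40 + (1 + 36 + 24)/(-10))*(-102))*(-407) = ((40 - ⅒*61)*(-102))*(-407) = ((40 - 61/10)*(-102))*(-407) = ((339/10)*(-102))*(-407) = -17289/5*(-407) = 7036623/5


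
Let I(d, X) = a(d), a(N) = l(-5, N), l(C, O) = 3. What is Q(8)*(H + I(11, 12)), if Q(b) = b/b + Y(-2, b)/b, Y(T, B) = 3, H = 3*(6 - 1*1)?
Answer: 99/4 ≈ 24.750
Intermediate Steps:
a(N) = 3
I(d, X) = 3
H = 15 (H = 3*(6 - 1) = 3*5 = 15)
Q(b) = 1 + 3/b (Q(b) = b/b + 3/b = 1 + 3/b)
Q(8)*(H + I(11, 12)) = ((3 + 8)/8)*(15 + 3) = ((1/8)*11)*18 = (11/8)*18 = 99/4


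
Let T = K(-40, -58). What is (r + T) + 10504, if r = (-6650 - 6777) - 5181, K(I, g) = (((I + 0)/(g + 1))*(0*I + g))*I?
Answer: -369128/57 ≈ -6475.9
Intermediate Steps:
K(I, g) = g*I²/(1 + g) (K(I, g) = ((I/(1 + g))*(0 + g))*I = ((I/(1 + g))*g)*I = (I*g/(1 + g))*I = g*I²/(1 + g))
T = 92800/57 (T = -58*(-40)²/(1 - 58) = -58*1600/(-57) = -58*1600*(-1/57) = 92800/57 ≈ 1628.1)
r = -18608 (r = -13427 - 5181 = -18608)
(r + T) + 10504 = (-18608 + 92800/57) + 10504 = -967856/57 + 10504 = -369128/57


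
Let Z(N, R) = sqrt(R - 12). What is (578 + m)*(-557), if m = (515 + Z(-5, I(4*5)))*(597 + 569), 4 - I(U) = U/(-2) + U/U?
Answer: -335444338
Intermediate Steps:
I(U) = 3 + U/2 (I(U) = 4 - (U/(-2) + U/U) = 4 - (U*(-1/2) + 1) = 4 - (-U/2 + 1) = 4 - (1 - U/2) = 4 + (-1 + U/2) = 3 + U/2)
Z(N, R) = sqrt(-12 + R)
m = 601656 (m = (515 + sqrt(-12 + (3 + (4*5)/2)))*(597 + 569) = (515 + sqrt(-12 + (3 + (1/2)*20)))*1166 = (515 + sqrt(-12 + (3 + 10)))*1166 = (515 + sqrt(-12 + 13))*1166 = (515 + sqrt(1))*1166 = (515 + 1)*1166 = 516*1166 = 601656)
(578 + m)*(-557) = (578 + 601656)*(-557) = 602234*(-557) = -335444338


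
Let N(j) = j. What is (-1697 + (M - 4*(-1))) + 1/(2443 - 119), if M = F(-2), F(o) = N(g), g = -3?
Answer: -3941503/2324 ≈ -1696.0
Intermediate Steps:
F(o) = -3
M = -3
(-1697 + (M - 4*(-1))) + 1/(2443 - 119) = (-1697 + (-3 - 4*(-1))) + 1/(2443 - 119) = (-1697 + (-3 + 4)) + 1/2324 = (-1697 + 1) + 1/2324 = -1696 + 1/2324 = -3941503/2324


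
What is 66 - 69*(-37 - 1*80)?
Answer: 8139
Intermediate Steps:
66 - 69*(-37 - 1*80) = 66 - 69*(-37 - 80) = 66 - 69*(-117) = 66 + 8073 = 8139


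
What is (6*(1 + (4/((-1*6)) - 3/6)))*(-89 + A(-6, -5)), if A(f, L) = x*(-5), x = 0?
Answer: 89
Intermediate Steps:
A(f, L) = 0 (A(f, L) = 0*(-5) = 0)
(6*(1 + (4/((-1*6)) - 3/6)))*(-89 + A(-6, -5)) = (6*(1 + (4/((-1*6)) - 3/6)))*(-89 + 0) = (6*(1 + (4/(-6) - 3*⅙)))*(-89) = (6*(1 + (4*(-⅙) - ½)))*(-89) = (6*(1 + (-⅔ - ½)))*(-89) = (6*(1 - 7/6))*(-89) = (6*(-⅙))*(-89) = -1*(-89) = 89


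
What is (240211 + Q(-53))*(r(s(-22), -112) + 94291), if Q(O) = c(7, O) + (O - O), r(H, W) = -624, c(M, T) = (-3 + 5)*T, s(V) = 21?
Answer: 22489915035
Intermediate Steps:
c(M, T) = 2*T
Q(O) = 2*O (Q(O) = 2*O + (O - O) = 2*O + 0 = 2*O)
(240211 + Q(-53))*(r(s(-22), -112) + 94291) = (240211 + 2*(-53))*(-624 + 94291) = (240211 - 106)*93667 = 240105*93667 = 22489915035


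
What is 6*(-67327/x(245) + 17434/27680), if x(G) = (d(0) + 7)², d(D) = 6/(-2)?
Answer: -87343707/3460 ≈ -25244.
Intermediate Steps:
d(D) = -3 (d(D) = 6*(-½) = -3)
x(G) = 16 (x(G) = (-3 + 7)² = 4² = 16)
6*(-67327/x(245) + 17434/27680) = 6*(-67327/16 + 17434/27680) = 6*(-67327*1/16 + 17434*(1/27680)) = 6*(-67327/16 + 8717/13840) = 6*(-29114569/6920) = -87343707/3460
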